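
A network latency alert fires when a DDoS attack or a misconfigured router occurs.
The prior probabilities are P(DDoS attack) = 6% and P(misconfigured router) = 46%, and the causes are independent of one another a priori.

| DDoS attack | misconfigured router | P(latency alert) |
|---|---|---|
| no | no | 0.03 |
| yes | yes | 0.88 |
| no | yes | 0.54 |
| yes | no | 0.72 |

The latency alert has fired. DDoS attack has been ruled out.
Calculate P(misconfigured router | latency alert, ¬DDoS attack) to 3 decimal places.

P(misconfigured router | latency alert, ¬DDoS attack) ≈ 0.939

By total probability over both values of misconfigured router:
  P(latency alert | ¬DDoS attack) = 0.03·0.54 + 0.54·0.46
        = 0.016200 + 0.248400 = 0.264600
Configurations with misconfigured router contribute 0.248400, so
  P(misconfigured router | latency alert, ¬DDoS attack) = 0.248400 / 0.264600 ≈ 0.939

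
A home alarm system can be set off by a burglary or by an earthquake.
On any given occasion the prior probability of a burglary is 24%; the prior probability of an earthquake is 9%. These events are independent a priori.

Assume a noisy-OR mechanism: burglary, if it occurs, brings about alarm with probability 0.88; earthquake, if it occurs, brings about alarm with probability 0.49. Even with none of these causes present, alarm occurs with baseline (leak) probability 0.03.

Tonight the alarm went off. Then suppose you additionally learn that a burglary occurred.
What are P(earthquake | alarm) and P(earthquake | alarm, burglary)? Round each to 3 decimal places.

P(earthquake | alarm) ≈ 0.204; P(earthquake | alarm, burglary) ≈ 0.095

Under noisy-OR, P(alarm | causes) = 1 − (1−0.03)·∏(1−qᵢ) over the active causes.
Weight on earthquake=true, given the evidence: 0.034563 + 0.020318 = 0.054881
Denominator P(alarm): 0.03·0.76·0.91 + 0.5053·0.76·0.09 + 0.8836·0.24·0.91 + 0.940636·0.24·0.09 = 0.268607
Posterior = 0.054881 / 0.268607 ≈ 0.204

With the extra evidence:
Weight on earthquake=true, given the evidence: 0.940636×0.09 = 0.084657
The normalizing constant is 0.8836×0.91 + 0.940636×0.09 = 0.888733
P(earthquake | alarm, burglary) = 0.084657/0.888733 ≈ 0.095
Conditioning on burglary lowers the posterior on earthquake: the classic explaining-away effect in a common-effect structure.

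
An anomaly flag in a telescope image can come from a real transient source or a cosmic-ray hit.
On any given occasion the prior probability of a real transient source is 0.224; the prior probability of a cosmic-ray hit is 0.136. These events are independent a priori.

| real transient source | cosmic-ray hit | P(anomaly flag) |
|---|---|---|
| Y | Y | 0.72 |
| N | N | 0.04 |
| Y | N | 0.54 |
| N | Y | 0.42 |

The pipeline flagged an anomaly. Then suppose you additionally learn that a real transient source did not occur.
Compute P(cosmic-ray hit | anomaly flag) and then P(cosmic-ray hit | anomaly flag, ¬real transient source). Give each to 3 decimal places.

Sum P(anomaly flag|·) weighted by the priors over the 4 (real transient source, cosmic-ray hit) configurations:
  P(anomaly flag) = 0.04·0.776·0.864 + 0.42·0.776·0.136 + 0.54·0.224·0.864 + 0.72·0.224·0.136
        = 0.026819 + 0.044325 + 0.104509 + 0.021934 = 0.197587
The terms with cosmic-ray hit present sum to 0.066259, so
  P(cosmic-ray hit | anomaly flag) = 0.066259 / 0.197587 ≈ 0.335

With the extra evidence:
Weight on cosmic-ray hit=true, given the evidence: 0.42*0.136 = 0.057120
Normalizer over all consistent configurations: 0.04*0.864 + 0.42*0.136 = 0.091680
P(cosmic-ray hit | anomaly flag, ¬real transient source) = 0.057120/0.091680 ≈ 0.623
Ruling out real transient source raises the posterior on cosmic-ray hit — the flip side of explaining away.

P(cosmic-ray hit | anomaly flag) ≈ 0.335; P(cosmic-ray hit | anomaly flag, ¬real transient source) ≈ 0.623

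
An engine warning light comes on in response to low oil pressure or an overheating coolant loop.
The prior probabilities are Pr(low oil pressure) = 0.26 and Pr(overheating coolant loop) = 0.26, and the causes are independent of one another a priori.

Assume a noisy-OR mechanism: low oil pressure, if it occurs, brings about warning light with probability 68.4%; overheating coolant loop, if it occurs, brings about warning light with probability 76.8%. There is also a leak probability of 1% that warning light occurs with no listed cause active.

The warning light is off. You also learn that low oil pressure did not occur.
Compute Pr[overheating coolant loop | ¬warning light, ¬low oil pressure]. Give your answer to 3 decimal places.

Under noisy-OR, P(warning light | causes) = 1 − (1−0.01)·∏(1−qᵢ) over the active causes.
Numerator (weight on configurations with overheating coolant loop): 0.22968·0.26 = 0.059717
The normalizing constant is 0.99·0.74 + 0.22968·0.26 = 0.792317
P(overheating coolant loop | ¬warning light, ¬low oil pressure) = 0.059717/0.792317 ≈ 0.075

Pr[overheating coolant loop | ¬warning light, ¬low oil pressure] ≈ 0.075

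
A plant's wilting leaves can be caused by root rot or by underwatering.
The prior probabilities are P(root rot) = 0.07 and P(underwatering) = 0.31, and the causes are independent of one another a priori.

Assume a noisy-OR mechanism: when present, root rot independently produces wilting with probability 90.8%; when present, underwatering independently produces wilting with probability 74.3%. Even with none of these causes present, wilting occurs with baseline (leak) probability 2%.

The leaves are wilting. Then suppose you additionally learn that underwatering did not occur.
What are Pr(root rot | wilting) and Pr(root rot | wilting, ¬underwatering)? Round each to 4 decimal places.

Pr(root rot | wilting) ≈ 0.2218; Pr(root rot | wilting, ¬underwatering) ≈ 0.7740

Under noisy-OR, P(wilting | causes) = 1 − (1−0.02)·∏(1−qᵢ) over the active causes.
Sum P(wilting|·) weighted by the priors over the 4 (root rot, underwatering) configurations:
  P(wilting) = 0.02·0.93·0.69 + 0.74814·0.93·0.31 + 0.90984·0.07·0.69 + 0.976829·0.07·0.31
        = 0.012834 + 0.215689 + 0.043945 + 0.021197 = 0.293665
The terms with root rot present sum to 0.065142, so
  P(root rot | wilting) = 0.065142 / 0.293665 ≈ 0.2218

Now condition on the additional information:
By total probability over both values of root rot:
  P(wilting | ¬underwatering) = 0.02*0.93 + 0.90984*0.07
        = 0.018600 + 0.063689 = 0.082289
Configurations with root rot contribute 0.063689, so
  P(root rot | wilting, ¬underwatering) = 0.063689 / 0.082289 ≈ 0.7740
With underwatering excluded, root rot must carry more of the explanatory weight for the wilting.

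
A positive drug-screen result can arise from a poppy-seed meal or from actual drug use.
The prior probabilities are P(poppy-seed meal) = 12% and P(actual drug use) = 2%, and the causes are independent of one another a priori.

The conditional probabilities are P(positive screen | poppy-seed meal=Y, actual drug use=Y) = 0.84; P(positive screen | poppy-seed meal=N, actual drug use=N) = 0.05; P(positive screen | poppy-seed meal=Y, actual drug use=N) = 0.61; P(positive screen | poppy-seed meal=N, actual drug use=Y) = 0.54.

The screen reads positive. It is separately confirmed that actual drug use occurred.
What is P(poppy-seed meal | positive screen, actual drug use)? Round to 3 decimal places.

P(poppy-seed meal | positive screen, actual drug use) ≈ 0.175

Numerator (weight on configurations with poppy-seed meal): 0.84*0.12 = 0.100800
Normalizer over all consistent configurations: 0.54*0.88 + 0.84*0.12 = 0.576000
P(poppy-seed meal | positive screen, actual drug use) = 0.100800/0.576000 ≈ 0.175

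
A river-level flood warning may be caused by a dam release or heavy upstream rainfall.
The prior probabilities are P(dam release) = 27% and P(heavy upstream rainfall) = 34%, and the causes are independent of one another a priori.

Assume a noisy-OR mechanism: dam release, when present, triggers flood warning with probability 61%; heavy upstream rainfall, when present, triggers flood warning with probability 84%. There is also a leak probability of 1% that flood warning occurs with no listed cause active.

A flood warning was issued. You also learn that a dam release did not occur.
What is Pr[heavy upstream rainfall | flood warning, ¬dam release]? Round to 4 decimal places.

Pr[heavy upstream rainfall | flood warning, ¬dam release] ≈ 0.9775

Under noisy-OR, P(flood warning | causes) = 1 − (1−0.01)·∏(1−qᵢ) over the active causes.
For the numerator, keep only heavy upstream rainfall=true terms: 0.8416*0.34 = 0.286144
Normalizer over all consistent configurations: 0.01*0.66 + 0.8416*0.34 = 0.292744
P(heavy upstream rainfall | flood warning, ¬dam release) = 0.286144/0.292744 ≈ 0.9775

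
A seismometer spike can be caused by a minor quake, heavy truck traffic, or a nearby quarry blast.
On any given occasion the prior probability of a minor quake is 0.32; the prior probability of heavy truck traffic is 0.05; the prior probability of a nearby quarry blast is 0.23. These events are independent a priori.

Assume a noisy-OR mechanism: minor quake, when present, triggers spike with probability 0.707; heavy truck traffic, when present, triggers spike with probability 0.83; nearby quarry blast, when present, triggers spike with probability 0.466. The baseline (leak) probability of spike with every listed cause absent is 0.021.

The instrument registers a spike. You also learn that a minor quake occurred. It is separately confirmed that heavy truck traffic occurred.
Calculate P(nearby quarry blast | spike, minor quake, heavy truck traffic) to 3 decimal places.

Under noisy-OR, P(spike | causes) = 1 − (1−0.021)·∏(1−qᵢ) over the active causes.
P(spike | minor quake, heavy truck traffic) = 0.951236*0.77 + 0.97396*0.23 = 0.732452 + 0.224011 = 0.956463
Of this, 0.224011 comes from 0.97396*0.23 (the nearby quarry blast=true cases).
P(nearby quarry blast | spike, minor quake, heavy truck traffic) = 0.224011 / 0.956463 ≈ 0.234

P(nearby quarry blast | spike, minor quake, heavy truck traffic) ≈ 0.234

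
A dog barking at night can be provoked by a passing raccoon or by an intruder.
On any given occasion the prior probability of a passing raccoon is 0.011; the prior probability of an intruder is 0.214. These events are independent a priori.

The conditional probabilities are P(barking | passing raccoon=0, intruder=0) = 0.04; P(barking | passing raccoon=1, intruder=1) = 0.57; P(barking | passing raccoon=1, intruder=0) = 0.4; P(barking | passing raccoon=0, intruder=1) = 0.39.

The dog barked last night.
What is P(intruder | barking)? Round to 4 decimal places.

P(intruder | barking) ≈ 0.7083

Weight on intruder=true, given the evidence: 0.082542 + 0.001342 = 0.083884
The normalizing constant is 0.04*0.989*0.786 + 0.39*0.989*0.214 + 0.4*0.011*0.786 + 0.57*0.011*0.214 = 0.118436
Posterior = 0.083884 / 0.118436 ≈ 0.7083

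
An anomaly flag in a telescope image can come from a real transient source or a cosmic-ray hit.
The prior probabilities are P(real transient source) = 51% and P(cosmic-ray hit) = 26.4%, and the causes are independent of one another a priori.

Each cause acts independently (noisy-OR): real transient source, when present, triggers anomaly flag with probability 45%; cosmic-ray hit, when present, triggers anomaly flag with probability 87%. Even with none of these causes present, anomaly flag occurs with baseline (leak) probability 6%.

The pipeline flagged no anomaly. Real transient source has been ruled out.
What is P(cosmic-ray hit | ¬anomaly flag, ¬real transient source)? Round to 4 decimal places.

Under noisy-OR, P(anomaly flag | causes) = 1 − (1−0.06)·∏(1−qᵢ) over the active causes.
Numerator (weight on configurations with cosmic-ray hit): 0.1222·0.264 = 0.032261
Normalizer over all consistent configurations: 0.94·0.736 + 0.1222·0.264 = 0.724101
Posterior = 0.032261 / 0.724101 ≈ 0.0446

P(cosmic-ray hit | ¬anomaly flag, ¬real transient source) ≈ 0.0446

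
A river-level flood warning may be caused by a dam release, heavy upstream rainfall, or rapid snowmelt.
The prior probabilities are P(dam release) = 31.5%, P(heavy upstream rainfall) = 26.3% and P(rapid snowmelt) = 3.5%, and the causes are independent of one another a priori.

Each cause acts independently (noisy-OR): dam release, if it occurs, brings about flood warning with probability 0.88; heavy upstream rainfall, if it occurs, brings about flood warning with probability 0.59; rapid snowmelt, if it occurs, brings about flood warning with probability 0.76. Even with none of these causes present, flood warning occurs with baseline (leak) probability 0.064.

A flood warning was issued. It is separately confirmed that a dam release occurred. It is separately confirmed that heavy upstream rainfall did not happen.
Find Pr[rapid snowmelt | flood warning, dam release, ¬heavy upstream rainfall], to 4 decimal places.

Pr[rapid snowmelt | flood warning, dam release, ¬heavy upstream rainfall] ≈ 0.0382

Under noisy-OR, P(flood warning | causes) = 1 − (1−0.064)·∏(1−qᵢ) over the active causes.
Enumerate both values of rapid snowmelt and weight by the priors:
  P(flood warning | dam release, ¬heavy upstream rainfall) = 0.88768·0.965 + 0.973043·0.035
        = 0.856611 + 0.034057 = 0.890668
Configurations with rapid snowmelt contribute 0.034057, so
  P(rapid snowmelt | flood warning, dam release, ¬heavy upstream rainfall) = 0.034057 / 0.890668 ≈ 0.0382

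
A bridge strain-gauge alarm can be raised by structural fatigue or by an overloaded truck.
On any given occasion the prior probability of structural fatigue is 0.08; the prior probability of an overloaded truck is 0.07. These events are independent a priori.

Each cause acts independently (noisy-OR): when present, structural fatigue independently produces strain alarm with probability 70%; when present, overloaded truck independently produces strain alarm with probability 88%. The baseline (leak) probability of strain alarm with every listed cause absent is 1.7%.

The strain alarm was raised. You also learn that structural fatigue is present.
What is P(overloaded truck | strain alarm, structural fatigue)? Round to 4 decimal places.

Under noisy-OR, P(strain alarm | causes) = 1 − (1−0.017)·∏(1−qᵢ) over the active causes.
P(strain alarm | structural fatigue) = 0.7051·0.93 + 0.964612·0.07 = 0.655743 + 0.067523 = 0.723266
Restricting to configurations with overloaded truck present: 0.964612·0.07 = 0.067523.
P(overloaded truck | strain alarm, structural fatigue) = 0.067523 / 0.723266 ≈ 0.0934

P(overloaded truck | strain alarm, structural fatigue) ≈ 0.0934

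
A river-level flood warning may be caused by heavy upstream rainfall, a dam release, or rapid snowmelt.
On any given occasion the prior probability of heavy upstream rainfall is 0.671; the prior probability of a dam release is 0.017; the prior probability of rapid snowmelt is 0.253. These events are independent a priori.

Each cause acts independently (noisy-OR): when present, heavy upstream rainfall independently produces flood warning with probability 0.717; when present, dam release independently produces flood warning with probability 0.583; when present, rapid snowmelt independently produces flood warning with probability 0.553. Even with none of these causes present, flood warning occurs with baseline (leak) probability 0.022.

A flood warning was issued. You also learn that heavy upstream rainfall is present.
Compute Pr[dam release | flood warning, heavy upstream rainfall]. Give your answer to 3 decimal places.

Under noisy-OR, P(flood warning | causes) = 1 − (1−0.022)·∏(1−qᵢ) over the active causes.
Enumerate the 4 (dam release, rapid snowmelt) configurations and weight by the priors:
  P(flood warning | heavy upstream rainfall) = 0.723226·0.983·0.747 + 0.876282·0.983·0.253 + 0.884585·0.017·0.747 + 0.94841·0.017·0.253
        = 0.531066 + 0.217930 + 0.011233 + 0.004079 = 0.764308
The terms with dam release present sum to 0.015312, so
  P(dam release | flood warning, heavy upstream rainfall) = 0.015312 / 0.764308 ≈ 0.020

Pr[dam release | flood warning, heavy upstream rainfall] ≈ 0.020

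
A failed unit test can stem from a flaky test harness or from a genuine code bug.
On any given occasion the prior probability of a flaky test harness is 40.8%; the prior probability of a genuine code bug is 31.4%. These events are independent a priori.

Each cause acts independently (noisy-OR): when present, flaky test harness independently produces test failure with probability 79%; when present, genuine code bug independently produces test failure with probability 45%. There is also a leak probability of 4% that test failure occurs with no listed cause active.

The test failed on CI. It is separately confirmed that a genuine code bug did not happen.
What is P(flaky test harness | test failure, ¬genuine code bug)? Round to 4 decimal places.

Under noisy-OR, P(test failure | causes) = 1 − (1−0.04)·∏(1−qᵢ) over the active causes.
Numerator (weight on configurations with flaky test harness): 0.7984×0.408 = 0.325747
The normalizing constant is 0.04×0.592 + 0.7984×0.408 = 0.349427
Posterior = 0.325747 / 0.349427 ≈ 0.9322

P(flaky test harness | test failure, ¬genuine code bug) ≈ 0.9322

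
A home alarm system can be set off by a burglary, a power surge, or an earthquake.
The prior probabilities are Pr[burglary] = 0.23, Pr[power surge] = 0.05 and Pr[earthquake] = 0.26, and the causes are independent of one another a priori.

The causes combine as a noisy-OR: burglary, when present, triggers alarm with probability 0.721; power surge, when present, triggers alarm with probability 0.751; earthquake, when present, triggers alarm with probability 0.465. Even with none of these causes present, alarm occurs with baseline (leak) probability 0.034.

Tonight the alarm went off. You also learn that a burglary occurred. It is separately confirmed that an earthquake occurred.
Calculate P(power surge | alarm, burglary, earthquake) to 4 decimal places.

Under noisy-OR, P(alarm | causes) = 1 − (1−0.034)·∏(1−qᵢ) over the active causes.
Weight on power surge=true, given the evidence: 0.964097*0.05 = 0.048205
Denominator P(alarm | burglary, earthquake): 0.85581*0.95 + 0.964097*0.05 = 0.861224
Posterior = 0.048205 / 0.861224 ≈ 0.0560

P(power surge | alarm, burglary, earthquake) ≈ 0.0560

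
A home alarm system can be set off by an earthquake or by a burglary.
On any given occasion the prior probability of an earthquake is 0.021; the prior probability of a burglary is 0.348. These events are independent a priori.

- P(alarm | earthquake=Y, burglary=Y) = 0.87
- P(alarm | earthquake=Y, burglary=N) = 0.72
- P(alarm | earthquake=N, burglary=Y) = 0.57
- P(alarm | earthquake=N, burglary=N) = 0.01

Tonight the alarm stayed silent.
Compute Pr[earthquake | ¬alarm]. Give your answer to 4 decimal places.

Enumerate the 4 (earthquake, burglary) configurations and weight by the priors:
  P(¬alarm) = 0.99×0.979×0.652 + 0.43×0.979×0.348 + 0.28×0.021×0.652 + 0.13×0.021×0.348
        = 0.631925 + 0.146498 + 0.003834 + 0.000950 = 0.783207
Configurations with earthquake contribute 0.004784, so
  P(earthquake | ¬alarm) = 0.004784 / 0.783207 ≈ 0.0061

Pr[earthquake | ¬alarm] ≈ 0.0061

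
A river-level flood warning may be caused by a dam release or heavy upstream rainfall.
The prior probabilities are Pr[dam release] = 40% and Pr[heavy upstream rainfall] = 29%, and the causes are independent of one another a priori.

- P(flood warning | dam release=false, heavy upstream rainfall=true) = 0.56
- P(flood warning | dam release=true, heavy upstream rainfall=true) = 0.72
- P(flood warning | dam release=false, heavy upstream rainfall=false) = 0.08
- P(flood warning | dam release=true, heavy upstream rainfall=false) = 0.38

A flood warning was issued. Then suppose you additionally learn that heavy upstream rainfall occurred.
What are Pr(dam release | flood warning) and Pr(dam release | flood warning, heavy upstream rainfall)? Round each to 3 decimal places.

P(flood warning) = 0.08·0.6·0.71 + 0.56·0.6·0.29 + 0.38·0.4·0.71 + 0.72·0.4·0.29 = 0.034080 + 0.097440 + 0.107920 + 0.083520 = 0.322960
Restricting to configurations with dam release present: 0.107920 + 0.083520 = 0.191440.
So P(dam release | flood warning) = 0.191440/0.322960 ≈ 0.593.

Now condition on the additional information:
P(flood warning | heavy upstream rainfall) = 0.56*0.6 + 0.72*0.4 = 0.336000 + 0.288000 = 0.624000
Restricting to configurations with dam release present: 0.72*0.4 = 0.288000.
So P(dam release | flood warning, heavy upstream rainfall) = 0.288000/0.624000 ≈ 0.462.

Pr(dam release | flood warning) ≈ 0.593; Pr(dam release | flood warning, heavy upstream rainfall) ≈ 0.462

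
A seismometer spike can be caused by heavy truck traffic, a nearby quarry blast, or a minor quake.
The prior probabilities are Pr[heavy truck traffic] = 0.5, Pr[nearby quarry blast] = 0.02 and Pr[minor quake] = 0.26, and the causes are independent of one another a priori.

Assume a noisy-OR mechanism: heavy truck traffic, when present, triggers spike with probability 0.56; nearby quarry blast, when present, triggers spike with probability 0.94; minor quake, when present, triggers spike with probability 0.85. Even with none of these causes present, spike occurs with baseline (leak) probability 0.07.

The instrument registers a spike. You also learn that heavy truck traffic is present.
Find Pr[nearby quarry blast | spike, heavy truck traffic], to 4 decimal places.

Pr[nearby quarry blast | spike, heavy truck traffic] ≈ 0.0285

Under noisy-OR, P(spike | causes) = 1 − (1−0.07)·∏(1−qᵢ) over the active causes.
For the numerator, keep only nearby quarry blast=true terms: 0.014437 + 0.005181 = 0.019618
Denominator P(spike | heavy truck traffic): 0.5908×0.98×0.74 + 0.93862×0.98×0.26 + 0.975448×0.02×0.74 + 0.996317×0.02×0.26 = 0.687226
Posterior = 0.019618 / 0.687226 ≈ 0.0285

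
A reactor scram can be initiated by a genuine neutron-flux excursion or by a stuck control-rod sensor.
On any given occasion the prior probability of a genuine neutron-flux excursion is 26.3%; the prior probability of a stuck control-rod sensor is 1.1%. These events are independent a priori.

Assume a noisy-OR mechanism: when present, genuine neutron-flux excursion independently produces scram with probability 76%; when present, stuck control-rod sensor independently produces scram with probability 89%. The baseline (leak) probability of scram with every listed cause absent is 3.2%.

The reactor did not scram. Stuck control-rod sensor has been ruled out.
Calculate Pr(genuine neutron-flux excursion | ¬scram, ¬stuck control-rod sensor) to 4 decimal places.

Pr(genuine neutron-flux excursion | ¬scram, ¬stuck control-rod sensor) ≈ 0.0789

Under noisy-OR, P(scram | causes) = 1 − (1−0.032)·∏(1−qᵢ) over the active causes.
Weight on genuine neutron-flux excursion=true, given the evidence: 0.23232×0.263 = 0.061100
Denominator P(¬scram | ¬stuck control-rod sensor): 0.968×0.737 + 0.23232×0.263 = 0.774516
Posterior = 0.061100 / 0.774516 ≈ 0.0789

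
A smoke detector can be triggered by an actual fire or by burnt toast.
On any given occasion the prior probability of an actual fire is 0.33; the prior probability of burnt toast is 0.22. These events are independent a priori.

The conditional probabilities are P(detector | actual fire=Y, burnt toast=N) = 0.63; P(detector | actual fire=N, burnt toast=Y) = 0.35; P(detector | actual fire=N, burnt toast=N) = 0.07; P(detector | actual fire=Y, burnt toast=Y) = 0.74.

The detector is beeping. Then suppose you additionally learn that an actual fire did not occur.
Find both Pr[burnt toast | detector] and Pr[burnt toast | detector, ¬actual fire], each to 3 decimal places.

Pr[burnt toast | detector] ≈ 0.346; Pr[burnt toast | detector, ¬actual fire] ≈ 0.585

Weight on burnt toast=true, given the evidence: 0.051590 + 0.053724 = 0.105314
Normalizer over all consistent configurations: 0.07×0.67×0.78 + 0.35×0.67×0.22 + 0.63×0.33×0.78 + 0.74×0.33×0.22 = 0.304058
Posterior = 0.105314 / 0.304058 ≈ 0.346

Now also conditioning on actual fire≠true:
For the numerator, keep only burnt toast=true terms: 0.35*0.22 = 0.077000
The normalizing constant is 0.07*0.78 + 0.35*0.22 = 0.131600
P(burnt toast | detector, ¬actual fire) = 0.077000/0.131600 ≈ 0.585
With actual fire excluded, burnt toast must carry more of the explanatory weight for the detector.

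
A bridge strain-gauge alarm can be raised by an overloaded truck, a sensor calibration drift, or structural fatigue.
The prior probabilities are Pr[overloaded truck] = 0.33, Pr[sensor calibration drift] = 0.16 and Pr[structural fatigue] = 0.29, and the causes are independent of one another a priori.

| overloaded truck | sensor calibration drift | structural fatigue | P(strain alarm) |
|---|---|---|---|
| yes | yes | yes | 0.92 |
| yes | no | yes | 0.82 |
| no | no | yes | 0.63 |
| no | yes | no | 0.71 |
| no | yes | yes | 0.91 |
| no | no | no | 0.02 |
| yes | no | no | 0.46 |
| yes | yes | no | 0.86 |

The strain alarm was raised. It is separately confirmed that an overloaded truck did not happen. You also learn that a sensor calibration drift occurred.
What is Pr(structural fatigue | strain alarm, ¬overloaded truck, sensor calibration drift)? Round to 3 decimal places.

Enumerate both values of structural fatigue and weight by the priors:
  P(strain alarm | ¬overloaded truck, sensor calibration drift) = 0.71*0.71 + 0.91*0.29
        = 0.504100 + 0.263900 = 0.768000
Keeping only the structural fatigue-present terms gives 0.263900, so
  P(structural fatigue | strain alarm, ¬overloaded truck, sensor calibration drift) = 0.263900 / 0.768000 ≈ 0.344

Pr(structural fatigue | strain alarm, ¬overloaded truck, sensor calibration drift) ≈ 0.344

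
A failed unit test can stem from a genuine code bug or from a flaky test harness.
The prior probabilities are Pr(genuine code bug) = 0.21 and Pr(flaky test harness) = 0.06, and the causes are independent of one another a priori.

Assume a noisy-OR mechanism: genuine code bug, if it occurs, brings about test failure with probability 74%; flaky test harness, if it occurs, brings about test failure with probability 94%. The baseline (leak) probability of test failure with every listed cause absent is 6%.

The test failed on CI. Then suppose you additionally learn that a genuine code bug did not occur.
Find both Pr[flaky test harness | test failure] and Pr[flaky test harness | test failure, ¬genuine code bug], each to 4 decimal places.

Pr[flaky test harness | test failure] ≈ 0.2278; Pr[flaky test harness | test failure, ¬genuine code bug] ≈ 0.5010

Under noisy-OR, P(test failure | causes) = 1 − (1−0.06)·∏(1−qᵢ) over the active causes.
P(test failure) = 0.06·0.79·0.94 + 0.9436·0.79·0.06 + 0.7556·0.21·0.94 + 0.985336·0.21·0.06 = 0.044556 + 0.044727 + 0.149155 + 0.012415 = 0.250853
Of this, 0.057142 comes from 0.044727 + 0.012415 (the flaky test harness=true cases).
Hence the posterior is 0.057142/0.250853 ≈ 0.2278.

With the extra evidence:
Sum P(test failure|·) weighted by the priors over both values of flaky test harness:
  P(test failure | ¬genuine code bug) = 0.06×0.94 + 0.9436×0.06
        = 0.056400 + 0.056616 = 0.113016
Configurations with flaky test harness contribute 0.056616, so
  P(flaky test harness | test failure, ¬genuine code bug) = 0.056616 / 0.113016 ≈ 0.5010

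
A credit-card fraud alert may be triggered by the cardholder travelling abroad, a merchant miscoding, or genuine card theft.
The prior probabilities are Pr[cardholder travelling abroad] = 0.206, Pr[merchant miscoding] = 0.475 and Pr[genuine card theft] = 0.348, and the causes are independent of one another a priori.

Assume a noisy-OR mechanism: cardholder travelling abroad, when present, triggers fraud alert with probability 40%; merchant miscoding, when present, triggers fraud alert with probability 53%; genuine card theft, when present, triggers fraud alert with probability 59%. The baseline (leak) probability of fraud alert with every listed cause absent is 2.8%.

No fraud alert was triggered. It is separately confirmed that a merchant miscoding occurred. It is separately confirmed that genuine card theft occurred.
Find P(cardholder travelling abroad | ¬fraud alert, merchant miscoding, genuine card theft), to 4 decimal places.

Under noisy-OR, P(fraud alert | causes) = 1 − (1−0.028)·∏(1−qᵢ) over the active causes.
P(¬fraud alert | merchant miscoding, genuine card theft) = 0.187304·0.794 + 0.112383·0.206 = 0.148719 + 0.023151 = 0.171870
Of this, 0.023151 comes from 0.112383·0.206 (the cardholder travelling abroad=true cases).
Hence the posterior is 0.023151/0.171870 ≈ 0.1347.

P(cardholder travelling abroad | ¬fraud alert, merchant miscoding, genuine card theft) ≈ 0.1347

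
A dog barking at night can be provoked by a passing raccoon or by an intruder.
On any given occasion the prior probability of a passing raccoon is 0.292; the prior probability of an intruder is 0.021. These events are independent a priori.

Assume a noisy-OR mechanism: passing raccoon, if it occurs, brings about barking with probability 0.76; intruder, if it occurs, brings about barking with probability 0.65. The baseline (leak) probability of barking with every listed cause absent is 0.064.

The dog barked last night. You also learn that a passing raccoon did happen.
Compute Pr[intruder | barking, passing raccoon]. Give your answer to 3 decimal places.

Under noisy-OR, P(barking | causes) = 1 − (1−0.064)·∏(1−qᵢ) over the active causes.
Enumerate both values of intruder and weight by the priors:
  P(barking | passing raccoon) = 0.77536*0.979 + 0.921376*0.021
        = 0.759077 + 0.019349 = 0.778426
Keeping only the intruder-present terms gives 0.019349, so
  P(intruder | barking, passing raccoon) = 0.019349 / 0.778426 ≈ 0.025

Pr[intruder | barking, passing raccoon] ≈ 0.025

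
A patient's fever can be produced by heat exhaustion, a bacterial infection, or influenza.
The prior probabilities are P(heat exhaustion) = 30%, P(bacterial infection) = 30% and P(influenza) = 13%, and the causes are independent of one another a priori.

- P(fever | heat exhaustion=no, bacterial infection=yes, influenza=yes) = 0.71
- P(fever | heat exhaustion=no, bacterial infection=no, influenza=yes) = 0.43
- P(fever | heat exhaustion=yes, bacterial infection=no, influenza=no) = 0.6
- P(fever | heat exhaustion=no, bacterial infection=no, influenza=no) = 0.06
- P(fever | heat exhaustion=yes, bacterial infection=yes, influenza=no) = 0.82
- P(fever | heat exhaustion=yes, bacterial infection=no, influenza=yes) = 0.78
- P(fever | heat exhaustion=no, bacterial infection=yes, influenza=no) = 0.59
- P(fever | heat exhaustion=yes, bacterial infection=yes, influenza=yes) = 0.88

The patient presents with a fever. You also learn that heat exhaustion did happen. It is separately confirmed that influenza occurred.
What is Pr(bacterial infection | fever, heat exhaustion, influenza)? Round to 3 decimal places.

Pr(bacterial infection | fever, heat exhaustion, influenza) ≈ 0.326

Numerator (weight on configurations with bacterial infection): 0.88·0.3 = 0.264000
The normalizing constant is 0.78·0.7 + 0.88·0.3 = 0.810000
Posterior = 0.264000 / 0.810000 ≈ 0.326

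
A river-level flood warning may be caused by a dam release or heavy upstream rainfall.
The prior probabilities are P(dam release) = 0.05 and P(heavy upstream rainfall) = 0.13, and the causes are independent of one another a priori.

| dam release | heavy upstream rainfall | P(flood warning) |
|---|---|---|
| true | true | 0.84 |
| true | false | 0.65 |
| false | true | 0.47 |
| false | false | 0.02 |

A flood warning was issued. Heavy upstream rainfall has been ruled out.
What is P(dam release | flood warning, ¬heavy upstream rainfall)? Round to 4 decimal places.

P(dam release | flood warning, ¬heavy upstream rainfall) ≈ 0.6311

Sum P(flood warning|·) weighted by the priors over both values of dam release:
  P(flood warning | ¬heavy upstream rainfall) = 0.02*0.95 + 0.65*0.05
        = 0.019000 + 0.032500 = 0.051500
Configurations with dam release contribute 0.032500, so
  P(dam release | flood warning, ¬heavy upstream rainfall) = 0.032500 / 0.051500 ≈ 0.6311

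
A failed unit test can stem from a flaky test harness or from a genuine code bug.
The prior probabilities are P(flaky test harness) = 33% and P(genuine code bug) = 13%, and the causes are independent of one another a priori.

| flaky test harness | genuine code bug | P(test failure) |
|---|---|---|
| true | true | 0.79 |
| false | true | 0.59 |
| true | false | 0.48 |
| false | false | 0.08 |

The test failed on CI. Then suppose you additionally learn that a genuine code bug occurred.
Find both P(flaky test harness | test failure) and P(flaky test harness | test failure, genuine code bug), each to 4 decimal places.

P(flaky test harness | test failure) ≈ 0.6366; P(flaky test harness | test failure, genuine code bug) ≈ 0.3974

Weight on flaky test harness=true, given the evidence: 0.137808 + 0.033891 = 0.171699
The normalizing constant is 0.08*0.67*0.87 + 0.59*0.67*0.13 + 0.48*0.33*0.87 + 0.79*0.33*0.13 = 0.269720
P(flaky test harness | test failure) = 0.171699/0.269720 ≈ 0.6366

With the extra evidence:
By total probability over both values of flaky test harness:
  P(test failure | genuine code bug) = 0.59×0.67 + 0.79×0.33
        = 0.395300 + 0.260700 = 0.656000
Keeping only the flaky test harness-present terms gives 0.260700, so
  P(flaky test harness | test failure, genuine code bug) = 0.260700 / 0.656000 ≈ 0.3974
— genuine code bug explains away the evidence for flaky test harness.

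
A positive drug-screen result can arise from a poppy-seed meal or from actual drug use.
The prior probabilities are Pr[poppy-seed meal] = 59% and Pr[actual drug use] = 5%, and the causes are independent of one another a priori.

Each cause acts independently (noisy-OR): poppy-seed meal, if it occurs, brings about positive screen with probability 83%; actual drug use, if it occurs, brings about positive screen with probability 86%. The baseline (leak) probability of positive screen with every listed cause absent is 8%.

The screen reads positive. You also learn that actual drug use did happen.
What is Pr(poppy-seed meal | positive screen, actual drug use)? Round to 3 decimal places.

Pr(poppy-seed meal | positive screen, actual drug use) ≈ 0.618

Under noisy-OR, P(positive screen | causes) = 1 − (1−0.08)·∏(1−qᵢ) over the active causes.
P(positive screen | actual drug use) = 0.8712·0.41 + 0.978104·0.59 = 0.357192 + 0.577081 = 0.934273
Of this, 0.577081 comes from 0.978104·0.59 (the poppy-seed meal=true cases).
Hence the posterior is 0.577081/0.934273 ≈ 0.618.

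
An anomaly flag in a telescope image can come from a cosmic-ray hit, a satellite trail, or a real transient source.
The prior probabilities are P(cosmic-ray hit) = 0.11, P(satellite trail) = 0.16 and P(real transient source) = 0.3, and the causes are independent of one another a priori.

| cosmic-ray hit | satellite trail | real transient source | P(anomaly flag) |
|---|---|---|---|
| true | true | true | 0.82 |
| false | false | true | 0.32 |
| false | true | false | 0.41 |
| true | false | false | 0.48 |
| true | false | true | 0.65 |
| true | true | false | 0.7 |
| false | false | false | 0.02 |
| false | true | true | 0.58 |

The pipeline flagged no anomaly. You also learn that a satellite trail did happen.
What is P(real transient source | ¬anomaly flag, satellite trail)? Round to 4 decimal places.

P(¬anomaly flag | satellite trail) = 0.59·0.89·0.7 + 0.42·0.89·0.3 + 0.3·0.11·0.7 + 0.18·0.11·0.3 = 0.367570 + 0.112140 + 0.023100 + 0.005940 = 0.508750
Restricting to configurations with real transient source present: 0.112140 + 0.005940 = 0.118080.
P(real transient source | ¬anomaly flag, satellite trail) = 0.118080 / 0.508750 ≈ 0.2321

P(real transient source | ¬anomaly flag, satellite trail) ≈ 0.2321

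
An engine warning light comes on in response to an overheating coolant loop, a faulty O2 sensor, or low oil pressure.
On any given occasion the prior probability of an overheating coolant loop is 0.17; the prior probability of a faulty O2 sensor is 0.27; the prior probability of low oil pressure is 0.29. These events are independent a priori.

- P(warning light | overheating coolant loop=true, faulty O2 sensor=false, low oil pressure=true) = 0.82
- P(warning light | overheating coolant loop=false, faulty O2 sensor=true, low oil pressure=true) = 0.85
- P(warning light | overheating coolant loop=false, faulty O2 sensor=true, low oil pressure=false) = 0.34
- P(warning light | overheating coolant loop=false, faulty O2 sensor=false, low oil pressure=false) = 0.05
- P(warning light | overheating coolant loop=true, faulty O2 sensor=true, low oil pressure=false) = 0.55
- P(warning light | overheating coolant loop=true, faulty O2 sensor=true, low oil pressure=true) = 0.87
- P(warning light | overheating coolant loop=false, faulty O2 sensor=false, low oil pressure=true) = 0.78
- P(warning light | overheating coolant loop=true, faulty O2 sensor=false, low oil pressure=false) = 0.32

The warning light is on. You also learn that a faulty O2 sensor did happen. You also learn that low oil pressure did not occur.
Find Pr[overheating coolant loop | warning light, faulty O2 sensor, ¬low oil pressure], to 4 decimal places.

Pr[overheating coolant loop | warning light, faulty O2 sensor, ¬low oil pressure] ≈ 0.2489

P(warning light | faulty O2 sensor, ¬low oil pressure) = 0.34*0.83 + 0.55*0.17 = 0.282200 + 0.093500 = 0.375700
The overheating coolant loop-present share is 0.55*0.17 = 0.093500.
P(overheating coolant loop | warning light, faulty O2 sensor, ¬low oil pressure) = 0.093500 / 0.375700 ≈ 0.2489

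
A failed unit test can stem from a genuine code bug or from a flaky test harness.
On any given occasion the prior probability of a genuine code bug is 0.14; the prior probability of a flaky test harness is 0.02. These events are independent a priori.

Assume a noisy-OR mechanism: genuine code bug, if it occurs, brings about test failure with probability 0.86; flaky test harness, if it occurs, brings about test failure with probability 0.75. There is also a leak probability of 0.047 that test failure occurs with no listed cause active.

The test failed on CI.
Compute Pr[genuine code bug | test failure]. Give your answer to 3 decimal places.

Pr[genuine code bug | test failure] ≈ 0.698

Under noisy-OR, P(test failure | causes) = 1 − (1−0.047)·∏(1−qᵢ) over the active causes.
P(test failure) = 0.047*0.86*0.98 + 0.76175*0.86*0.02 + 0.86658*0.14*0.98 + 0.966645*0.14*0.02 = 0.039612 + 0.013102 + 0.118895 + 0.002707 = 0.174316
Of this, 0.121602 comes from 0.118895 + 0.002707 (the genuine code bug=true cases).
So P(genuine code bug | test failure) = 0.121602/0.174316 ≈ 0.698.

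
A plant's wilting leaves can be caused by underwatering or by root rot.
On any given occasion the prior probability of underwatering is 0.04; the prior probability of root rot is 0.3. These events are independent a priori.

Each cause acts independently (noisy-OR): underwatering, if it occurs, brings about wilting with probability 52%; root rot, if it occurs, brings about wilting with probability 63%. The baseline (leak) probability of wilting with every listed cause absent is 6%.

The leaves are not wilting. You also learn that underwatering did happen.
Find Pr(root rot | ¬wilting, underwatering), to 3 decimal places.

Under noisy-OR, P(wilting | causes) = 1 − (1−0.06)·∏(1−qᵢ) over the active causes.
By total probability over both values of root rot:
  P(¬wilting | underwatering) = 0.4512·0.7 + 0.166944·0.3
        = 0.315840 + 0.050083 = 0.365923
Configurations with root rot contribute 0.050083, so
  P(root rot | ¬wilting, underwatering) = 0.050083 / 0.365923 ≈ 0.137

Pr(root rot | ¬wilting, underwatering) ≈ 0.137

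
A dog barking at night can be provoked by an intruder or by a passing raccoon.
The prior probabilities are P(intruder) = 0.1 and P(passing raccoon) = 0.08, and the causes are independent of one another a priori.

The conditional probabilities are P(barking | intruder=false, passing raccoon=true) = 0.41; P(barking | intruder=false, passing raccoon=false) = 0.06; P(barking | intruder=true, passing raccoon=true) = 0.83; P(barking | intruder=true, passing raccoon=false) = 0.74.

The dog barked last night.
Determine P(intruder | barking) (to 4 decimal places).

Weight on intruder=true, given the evidence: 0.068080 + 0.006640 = 0.074720
Denominator P(barking): 0.06×0.9×0.92 + 0.41×0.9×0.08 + 0.74×0.1×0.92 + 0.83×0.1×0.08 = 0.153920
Posterior = 0.074720 / 0.153920 ≈ 0.4854

P(intruder | barking) ≈ 0.4854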